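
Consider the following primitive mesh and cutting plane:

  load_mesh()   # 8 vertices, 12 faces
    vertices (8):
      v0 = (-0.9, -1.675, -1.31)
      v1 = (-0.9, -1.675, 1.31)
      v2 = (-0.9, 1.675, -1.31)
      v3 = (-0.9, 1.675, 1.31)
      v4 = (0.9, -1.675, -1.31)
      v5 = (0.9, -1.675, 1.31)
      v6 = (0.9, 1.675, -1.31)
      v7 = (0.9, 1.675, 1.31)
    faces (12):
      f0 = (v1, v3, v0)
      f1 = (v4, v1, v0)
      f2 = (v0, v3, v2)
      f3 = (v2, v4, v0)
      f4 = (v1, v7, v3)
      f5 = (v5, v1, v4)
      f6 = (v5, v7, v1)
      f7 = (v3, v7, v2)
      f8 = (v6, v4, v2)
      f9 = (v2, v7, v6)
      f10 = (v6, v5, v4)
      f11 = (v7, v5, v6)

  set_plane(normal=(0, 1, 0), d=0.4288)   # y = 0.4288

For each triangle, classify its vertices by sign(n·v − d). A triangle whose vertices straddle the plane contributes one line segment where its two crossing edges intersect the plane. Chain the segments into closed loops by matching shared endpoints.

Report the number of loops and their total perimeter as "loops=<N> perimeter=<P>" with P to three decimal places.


Straddling triangles (8 of 12):
  (v1,v3,v0) [-+-] → (-0.9, 0.4288, 1.31)–(-0.9, 0.4288, 0.33536)  len=0.9746
  (v0,v3,v2) [-++] → (-0.9, 0.4288, 0.33536)–(-0.9, 0.4288, -1.31)  len=1.6454
  (v2,v4,v0) [+--] → (-0.2304, 0.4288, -1.31)–(-0.9, 0.4288, -1.31)  len=0.6696
  (v1,v7,v3) [-++] → (0.2304, 0.4288, 1.31)–(-0.9, 0.4288, 1.31)  len=1.1304
  (v5,v7,v1) [-+-] → (0.9, 0.4288, 1.31)–(0.2304, 0.4288, 1.31)  len=0.6696
  (v6,v4,v2) [+-+] → (0.9, 0.4288, -1.31)–(-0.2304, 0.4288, -1.31)  len=1.1304
  (v6,v5,v4) [+--] → (0.9, 0.4288, -0.33536)–(0.9, 0.4288, -1.31)  len=0.9746
  (v7,v5,v6) [+-+] → (0.9, 0.4288, 1.31)–(0.9, 0.4288, -0.33536)  len=1.6454

Chained into 1 loop(s):
  loop 1: 8 segments, perimeter = 8.8400
Total perimeter = 8.840

loops=1 perimeter=8.840


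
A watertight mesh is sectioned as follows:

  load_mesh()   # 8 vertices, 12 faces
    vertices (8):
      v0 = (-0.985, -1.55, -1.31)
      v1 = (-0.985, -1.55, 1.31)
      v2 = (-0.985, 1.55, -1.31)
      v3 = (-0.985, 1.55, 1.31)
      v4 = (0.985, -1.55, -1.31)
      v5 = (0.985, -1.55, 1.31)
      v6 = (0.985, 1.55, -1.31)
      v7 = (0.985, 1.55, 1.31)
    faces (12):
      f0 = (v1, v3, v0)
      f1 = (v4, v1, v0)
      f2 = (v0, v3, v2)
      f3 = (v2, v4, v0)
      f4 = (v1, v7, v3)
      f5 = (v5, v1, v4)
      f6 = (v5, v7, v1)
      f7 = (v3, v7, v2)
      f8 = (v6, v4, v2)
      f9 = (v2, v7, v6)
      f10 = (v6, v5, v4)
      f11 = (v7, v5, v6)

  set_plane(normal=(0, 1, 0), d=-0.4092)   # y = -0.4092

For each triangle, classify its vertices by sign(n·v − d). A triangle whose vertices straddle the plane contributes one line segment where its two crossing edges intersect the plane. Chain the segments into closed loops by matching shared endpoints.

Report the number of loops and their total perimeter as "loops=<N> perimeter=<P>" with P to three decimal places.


loops=1 perimeter=9.180

Straddling triangles (8 of 12):
  (v1,v3,v0) [-+-] → (-0.985, -0.4092, 1.31)–(-0.985, -0.4092, -0.34584)  len=1.6558
  (v0,v3,v2) [-++] → (-0.985, -0.4092, -0.34584)–(-0.985, -0.4092, -1.31)  len=0.9642
  (v2,v4,v0) [+--] → (0.26004, -0.4092, -1.31)–(-0.985, -0.4092, -1.31)  len=1.2450
  (v1,v7,v3) [-++] → (-0.26004, -0.4092, 1.31)–(-0.985, -0.4092, 1.31)  len=0.7250
  (v5,v7,v1) [-+-] → (0.985, -0.4092, 1.31)–(-0.26004, -0.4092, 1.31)  len=1.2450
  (v6,v4,v2) [+-+] → (0.985, -0.4092, -1.31)–(0.26004, -0.4092, -1.31)  len=0.7250
  (v6,v5,v4) [+--] → (0.985, -0.4092, 0.34584)–(0.985, -0.4092, -1.31)  len=1.6558
  (v7,v5,v6) [+-+] → (0.985, -0.4092, 1.31)–(0.985, -0.4092, 0.34584)  len=0.9642

Chained into 1 loop(s):
  loop 1: 8 segments, perimeter = 9.1800
Total perimeter = 9.180


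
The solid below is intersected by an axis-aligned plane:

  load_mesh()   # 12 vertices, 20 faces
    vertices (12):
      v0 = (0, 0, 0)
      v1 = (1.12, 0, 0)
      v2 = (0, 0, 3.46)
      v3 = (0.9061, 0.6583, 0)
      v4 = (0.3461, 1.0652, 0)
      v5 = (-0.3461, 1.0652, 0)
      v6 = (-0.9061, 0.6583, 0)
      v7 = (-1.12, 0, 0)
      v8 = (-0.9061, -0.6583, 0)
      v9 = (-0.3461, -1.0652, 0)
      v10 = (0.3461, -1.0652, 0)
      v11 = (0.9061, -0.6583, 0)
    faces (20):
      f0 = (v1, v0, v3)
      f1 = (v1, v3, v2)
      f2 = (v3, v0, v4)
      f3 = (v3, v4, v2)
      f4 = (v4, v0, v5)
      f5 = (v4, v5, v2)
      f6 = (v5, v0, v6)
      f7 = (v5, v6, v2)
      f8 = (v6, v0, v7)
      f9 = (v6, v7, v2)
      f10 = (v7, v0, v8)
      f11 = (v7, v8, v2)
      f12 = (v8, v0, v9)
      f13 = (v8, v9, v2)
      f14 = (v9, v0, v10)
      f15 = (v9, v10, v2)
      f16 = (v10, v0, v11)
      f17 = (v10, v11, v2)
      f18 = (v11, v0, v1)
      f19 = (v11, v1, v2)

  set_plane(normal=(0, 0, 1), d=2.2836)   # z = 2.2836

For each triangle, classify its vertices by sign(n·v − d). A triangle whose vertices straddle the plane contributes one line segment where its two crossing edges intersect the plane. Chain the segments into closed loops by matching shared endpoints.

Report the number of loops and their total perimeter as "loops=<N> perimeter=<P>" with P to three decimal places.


loops=1 perimeter=2.353

Straddling triangles (10 of 20):
  (v1,v3,v2) [--+] → (0.308074, 0.223822, 2.2836)–(0.3808, 0, 2.2836)  len=0.2353
  (v3,v4,v2) [--+] → (0.117674, 0.362168, 2.2836)–(0.308074, 0.223822, 2.2836)  len=0.2354
  (v4,v5,v2) [--+] → (-0.117674, 0.362168, 2.2836)–(0.117674, 0.362168, 2.2836)  len=0.2353
  (v5,v6,v2) [--+] → (-0.308074, 0.223822, 2.2836)–(-0.117674, 0.362168, 2.2836)  len=0.2354
  (v6,v7,v2) [--+] → (-0.3808, 0, 2.2836)–(-0.308074, 0.223822, 2.2836)  len=0.2353
  (v7,v8,v2) [--+] → (-0.308074, -0.223822, 2.2836)–(-0.3808, 0, 2.2836)  len=0.2353
  (v8,v9,v2) [--+] → (-0.117674, -0.362168, 2.2836)–(-0.308074, -0.223822, 2.2836)  len=0.2354
  (v9,v10,v2) [--+] → (0.117674, -0.362168, 2.2836)–(-0.117674, -0.362168, 2.2836)  len=0.2353
  (v10,v11,v2) [--+] → (0.308074, -0.223822, 2.2836)–(0.117674, -0.362168, 2.2836)  len=0.2354
  (v11,v1,v2) [--+] → (0.3808, 0, 2.2836)–(0.308074, -0.223822, 2.2836)  len=0.2353

Chained into 1 loop(s):
  loop 1: 10 segments, perimeter = 2.3535
Total perimeter = 2.353


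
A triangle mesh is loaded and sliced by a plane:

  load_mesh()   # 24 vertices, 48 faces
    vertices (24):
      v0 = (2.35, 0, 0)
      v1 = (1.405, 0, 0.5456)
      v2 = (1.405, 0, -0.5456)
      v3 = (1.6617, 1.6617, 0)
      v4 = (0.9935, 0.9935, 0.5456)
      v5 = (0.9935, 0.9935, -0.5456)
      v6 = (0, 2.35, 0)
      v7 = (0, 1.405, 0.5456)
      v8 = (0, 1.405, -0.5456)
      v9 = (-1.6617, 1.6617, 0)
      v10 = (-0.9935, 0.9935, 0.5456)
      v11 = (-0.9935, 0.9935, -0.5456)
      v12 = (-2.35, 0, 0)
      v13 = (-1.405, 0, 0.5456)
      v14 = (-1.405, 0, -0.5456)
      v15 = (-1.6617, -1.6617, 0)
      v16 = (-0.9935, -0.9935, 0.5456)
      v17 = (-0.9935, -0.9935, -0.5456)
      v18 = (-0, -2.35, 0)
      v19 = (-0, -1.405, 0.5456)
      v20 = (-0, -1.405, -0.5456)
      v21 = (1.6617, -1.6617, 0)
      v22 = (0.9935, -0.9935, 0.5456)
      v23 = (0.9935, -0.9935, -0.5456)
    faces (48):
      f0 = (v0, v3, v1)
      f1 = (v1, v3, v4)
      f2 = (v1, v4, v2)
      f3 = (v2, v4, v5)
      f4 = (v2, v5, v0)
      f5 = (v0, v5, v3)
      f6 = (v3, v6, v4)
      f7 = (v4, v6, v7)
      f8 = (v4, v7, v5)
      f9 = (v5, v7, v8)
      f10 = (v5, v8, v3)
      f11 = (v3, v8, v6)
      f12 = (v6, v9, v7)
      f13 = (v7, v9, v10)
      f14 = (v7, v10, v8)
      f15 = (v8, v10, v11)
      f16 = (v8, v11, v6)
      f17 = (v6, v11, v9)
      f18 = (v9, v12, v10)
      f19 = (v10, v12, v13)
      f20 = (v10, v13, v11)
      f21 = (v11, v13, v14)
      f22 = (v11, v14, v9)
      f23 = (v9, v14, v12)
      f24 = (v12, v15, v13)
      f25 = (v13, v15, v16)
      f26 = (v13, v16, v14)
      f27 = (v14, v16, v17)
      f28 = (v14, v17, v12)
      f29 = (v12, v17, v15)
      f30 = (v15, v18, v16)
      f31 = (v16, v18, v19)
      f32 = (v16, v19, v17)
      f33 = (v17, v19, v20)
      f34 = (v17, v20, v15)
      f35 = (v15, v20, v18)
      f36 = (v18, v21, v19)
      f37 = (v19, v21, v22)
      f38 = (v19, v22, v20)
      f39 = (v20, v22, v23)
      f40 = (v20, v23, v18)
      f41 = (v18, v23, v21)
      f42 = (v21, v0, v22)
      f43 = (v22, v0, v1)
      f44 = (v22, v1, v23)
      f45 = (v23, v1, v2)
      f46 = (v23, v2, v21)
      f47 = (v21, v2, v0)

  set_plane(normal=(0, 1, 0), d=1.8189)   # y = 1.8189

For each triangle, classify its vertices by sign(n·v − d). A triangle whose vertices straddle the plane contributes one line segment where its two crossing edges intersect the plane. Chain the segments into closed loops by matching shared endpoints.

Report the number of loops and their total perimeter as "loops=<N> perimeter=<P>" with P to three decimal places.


loops=1 perimeter=5.273

Straddling triangles (6 of 48):
  (v3,v6,v4) [-+-] → (1.28219, 1.8189, 0)–(0.388977, 1.8189, 0.213615)  len=0.9184
  (v4,v6,v7) [-+-] → (0.388977, 1.8189, 0.213615)–(0, 1.8189, 0.306633)  len=0.3999
  (v3,v8,v6) [--+] → (0, 1.8189, -0.306633)–(1.28219, 1.8189, 0)  len=1.3183
  (v6,v9,v7) [+--] → (-1.28219, 1.8189, 0)–(0, 1.8189, 0.306633)  len=1.3183
  (v8,v11,v6) [--+] → (-0.388977, 1.8189, -0.213615)–(0, 1.8189, -0.306633)  len=0.3999
  (v6,v11,v9) [+--] → (-0.388977, 1.8189, -0.213615)–(-1.28219, 1.8189, 0)  len=0.9184

Chained into 1 loop(s):
  loop 1: 6 segments, perimeter = 5.2734
Total perimeter = 5.273


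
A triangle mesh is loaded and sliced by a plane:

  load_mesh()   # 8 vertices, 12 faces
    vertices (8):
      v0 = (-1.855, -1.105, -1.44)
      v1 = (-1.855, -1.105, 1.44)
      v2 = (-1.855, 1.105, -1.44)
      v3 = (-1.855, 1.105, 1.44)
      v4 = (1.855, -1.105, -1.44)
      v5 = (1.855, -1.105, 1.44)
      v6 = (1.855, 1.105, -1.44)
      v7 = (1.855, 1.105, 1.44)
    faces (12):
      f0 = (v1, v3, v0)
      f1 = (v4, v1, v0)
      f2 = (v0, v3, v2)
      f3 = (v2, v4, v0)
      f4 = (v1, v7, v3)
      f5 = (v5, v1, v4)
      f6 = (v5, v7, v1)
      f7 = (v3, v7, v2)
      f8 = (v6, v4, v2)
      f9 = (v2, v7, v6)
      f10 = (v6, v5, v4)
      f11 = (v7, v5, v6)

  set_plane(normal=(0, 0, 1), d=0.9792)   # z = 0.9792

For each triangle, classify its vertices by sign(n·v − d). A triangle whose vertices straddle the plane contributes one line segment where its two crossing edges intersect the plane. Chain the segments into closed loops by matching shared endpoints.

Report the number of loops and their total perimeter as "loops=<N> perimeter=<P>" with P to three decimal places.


Straddling triangles (8 of 12):
  (v1,v3,v0) [++-] → (-1.855, 0.7514, 0.9792)–(-1.855, -1.105, 0.9792)  len=1.8564
  (v4,v1,v0) [-+-] → (-1.2614, -1.105, 0.9792)–(-1.855, -1.105, 0.9792)  len=0.5936
  (v0,v3,v2) [-+-] → (-1.855, 0.7514, 0.9792)–(-1.855, 1.105, 0.9792)  len=0.3536
  (v5,v1,v4) [++-] → (-1.2614, -1.105, 0.9792)–(1.855, -1.105, 0.9792)  len=3.1164
  (v3,v7,v2) [++-] → (1.2614, 1.105, 0.9792)–(-1.855, 1.105, 0.9792)  len=3.1164
  (v2,v7,v6) [-+-] → (1.2614, 1.105, 0.9792)–(1.855, 1.105, 0.9792)  len=0.5936
  (v6,v5,v4) [-+-] → (1.855, -0.7514, 0.9792)–(1.855, -1.105, 0.9792)  len=0.3536
  (v7,v5,v6) [++-] → (1.855, -0.7514, 0.9792)–(1.855, 1.105, 0.9792)  len=1.8564

Chained into 1 loop(s):
  loop 1: 8 segments, perimeter = 11.8400
Total perimeter = 11.840

loops=1 perimeter=11.840


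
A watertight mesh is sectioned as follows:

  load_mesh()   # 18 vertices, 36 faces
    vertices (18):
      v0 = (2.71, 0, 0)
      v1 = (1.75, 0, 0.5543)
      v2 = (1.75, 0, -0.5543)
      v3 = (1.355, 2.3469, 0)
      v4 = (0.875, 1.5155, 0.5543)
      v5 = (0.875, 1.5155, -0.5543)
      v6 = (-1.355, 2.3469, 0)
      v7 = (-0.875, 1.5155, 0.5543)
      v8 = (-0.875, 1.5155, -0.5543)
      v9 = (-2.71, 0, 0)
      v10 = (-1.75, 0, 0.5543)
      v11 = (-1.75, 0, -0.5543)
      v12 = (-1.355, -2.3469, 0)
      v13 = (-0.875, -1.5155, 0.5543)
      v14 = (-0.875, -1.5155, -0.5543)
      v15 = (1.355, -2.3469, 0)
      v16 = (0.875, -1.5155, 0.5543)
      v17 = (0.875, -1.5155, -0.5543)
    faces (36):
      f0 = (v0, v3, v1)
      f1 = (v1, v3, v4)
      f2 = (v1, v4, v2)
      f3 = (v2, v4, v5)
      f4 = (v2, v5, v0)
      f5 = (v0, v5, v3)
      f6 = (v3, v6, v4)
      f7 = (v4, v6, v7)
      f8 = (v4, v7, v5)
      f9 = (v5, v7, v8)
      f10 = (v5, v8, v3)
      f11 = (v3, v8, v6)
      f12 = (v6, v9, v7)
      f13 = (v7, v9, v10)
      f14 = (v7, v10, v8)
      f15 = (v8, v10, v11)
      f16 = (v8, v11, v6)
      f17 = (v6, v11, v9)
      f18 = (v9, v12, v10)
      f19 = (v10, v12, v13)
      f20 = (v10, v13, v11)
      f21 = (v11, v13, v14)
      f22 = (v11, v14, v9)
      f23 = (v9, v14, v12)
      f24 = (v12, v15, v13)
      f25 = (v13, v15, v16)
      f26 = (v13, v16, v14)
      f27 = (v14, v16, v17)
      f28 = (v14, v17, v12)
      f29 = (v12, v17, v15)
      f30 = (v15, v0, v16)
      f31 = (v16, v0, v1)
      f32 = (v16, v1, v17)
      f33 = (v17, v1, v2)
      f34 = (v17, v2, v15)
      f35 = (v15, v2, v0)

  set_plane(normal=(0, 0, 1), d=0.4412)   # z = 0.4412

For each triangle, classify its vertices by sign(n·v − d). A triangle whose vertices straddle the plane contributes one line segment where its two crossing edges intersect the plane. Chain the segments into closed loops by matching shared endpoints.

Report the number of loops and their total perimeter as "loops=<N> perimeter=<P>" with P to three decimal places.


loops=2 perimeter=22.175

Straddling triangles (24 of 36):
  (v0,v3,v1) [--+] → (1.6694, 0.478864, 0.4412)–(1.94588, 0, 0.4412)  len=0.5529
  (v1,v3,v4) [+-+] → (1.6694, 0.478864, 0.4412)–(0.97294, 1.68514, 0.4412)  len=1.3929
  (v1,v4,v2) [++-] → (0.964268, 1.36089, 0.4412)–(1.75, 0, 0.4412)  len=1.5714
  (v2,v4,v5) [-+-] → (0.964268, 1.36089, 0.4412)–(0.875, 1.5155, 0.4412)  len=0.1785
  (v3,v6,v4) [--+] → (0.419988, 1.68514, 0.4412)–(0.97294, 1.68514, 0.4412)  len=0.5530
  (v4,v6,v7) [+-+] → (0.419988, 1.68514, 0.4412)–(-0.97294, 1.68514, 0.4412)  len=1.3929
  (v4,v7,v5) [++-] → (-0.696464, 1.5155, 0.4412)–(0.875, 1.5155, 0.4412)  len=1.5715
  (v5,v7,v8) [-+-] → (-0.696464, 1.5155, 0.4412)–(-0.875, 1.5155, 0.4412)  len=0.1785
  (v6,v9,v7) [--+] → (-1.24942, 1.20628, 0.4412)–(-0.97294, 1.68514, 0.4412)  len=0.5529
  (v7,v9,v10) [+-+] → (-1.24942, 1.20628, 0.4412)–(-1.94588, 0, 0.4412)  len=1.3929
  (v7,v10,v8) [++-] → (-1.66073, 0.154612, 0.4412)–(-0.875, 1.5155, 0.4412)  len=1.5714
  (v8,v10,v11) [-+-] → (-1.66073, 0.154612, 0.4412)–(-1.75, 0, 0.4412)  len=0.1785
  (v9,v12,v10) [--+] → (-1.6694, -0.478864, 0.4412)–(-1.94588, 0, 0.4412)  len=0.5529
  (v10,v12,v13) [+-+] → (-1.6694, -0.478864, 0.4412)–(-0.97294, -1.68514, 0.4412)  len=1.3929
  (v10,v13,v11) [++-] → (-0.964268, -1.36089, 0.4412)–(-1.75, 0, 0.4412)  len=1.5714
  (v11,v13,v14) [-+-] → (-0.964268, -1.36089, 0.4412)–(-0.875, -1.5155, 0.4412)  len=0.1785
  (v12,v15,v13) [--+] → (-0.419988, -1.68514, 0.4412)–(-0.97294, -1.68514, 0.4412)  len=0.5530
  (v13,v15,v16) [+-+] → (-0.419988, -1.68514, 0.4412)–(0.97294, -1.68514, 0.4412)  len=1.3929
  (v13,v16,v14) [++-] → (0.696464, -1.5155, 0.4412)–(-0.875, -1.5155, 0.4412)  len=1.5715
  (v14,v16,v17) [-+-] → (0.696464, -1.5155, 0.4412)–(0.875, -1.5155, 0.4412)  len=0.1785
  (v15,v0,v16) [--+] → (1.24942, -1.20628, 0.4412)–(0.97294, -1.68514, 0.4412)  len=0.5529
  (v16,v0,v1) [+-+] → (1.24942, -1.20628, 0.4412)–(1.94588, 0, 0.4412)  len=1.3929
  (v16,v1,v17) [++-] → (1.66073, -0.154612, 0.4412)–(0.875, -1.5155, 0.4412)  len=1.5714
  (v17,v1,v2) [-+-] → (1.66073, -0.154612, 0.4412)–(1.75, 0, 0.4412)  len=0.1785

Chained into 2 loop(s):
  loop 1: 12 segments, perimeter = 11.6751
  loop 2: 12 segments, perimeter = 10.4998
Total perimeter = 22.175


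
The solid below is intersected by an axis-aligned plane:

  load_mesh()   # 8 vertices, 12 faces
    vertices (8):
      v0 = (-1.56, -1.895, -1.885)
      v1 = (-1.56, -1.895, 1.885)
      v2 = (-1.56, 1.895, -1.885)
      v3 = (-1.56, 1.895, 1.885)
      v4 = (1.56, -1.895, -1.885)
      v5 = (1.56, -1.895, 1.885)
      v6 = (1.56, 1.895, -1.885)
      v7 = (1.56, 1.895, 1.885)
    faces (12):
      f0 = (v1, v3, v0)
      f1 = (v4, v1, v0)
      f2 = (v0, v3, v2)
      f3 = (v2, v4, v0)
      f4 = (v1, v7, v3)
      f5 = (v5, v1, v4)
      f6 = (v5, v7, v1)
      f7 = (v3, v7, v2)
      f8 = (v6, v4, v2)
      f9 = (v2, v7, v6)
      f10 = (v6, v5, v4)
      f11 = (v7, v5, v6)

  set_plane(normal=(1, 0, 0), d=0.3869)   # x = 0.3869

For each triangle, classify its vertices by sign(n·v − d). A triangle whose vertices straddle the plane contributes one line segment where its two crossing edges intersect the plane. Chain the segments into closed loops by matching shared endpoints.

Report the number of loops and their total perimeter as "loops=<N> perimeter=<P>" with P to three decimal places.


loops=1 perimeter=15.120

Straddling triangles (8 of 12):
  (v4,v1,v0) [+--] → (0.3869, -1.895, -0.467504)–(0.3869, -1.895, -1.885)  len=1.4175
  (v2,v4,v0) [-+-] → (0.3869, -0.469984, -1.885)–(0.3869, -1.895, -1.885)  len=1.4250
  (v1,v7,v3) [-+-] → (0.3869, 0.469984, 1.885)–(0.3869, 1.895, 1.885)  len=1.4250
  (v5,v1,v4) [+-+] → (0.3869, -1.895, 1.885)–(0.3869, -1.895, -0.467504)  len=2.3525
  (v5,v7,v1) [++-] → (0.3869, 0.469984, 1.885)–(0.3869, -1.895, 1.885)  len=2.3650
  (v3,v7,v2) [-+-] → (0.3869, 1.895, 1.885)–(0.3869, 1.895, 0.467504)  len=1.4175
  (v6,v4,v2) [++-] → (0.3869, -0.469984, -1.885)–(0.3869, 1.895, -1.885)  len=2.3650
  (v2,v7,v6) [-++] → (0.3869, 1.895, 0.467504)–(0.3869, 1.895, -1.885)  len=2.3525

Chained into 1 loop(s):
  loop 1: 8 segments, perimeter = 15.1200
Total perimeter = 15.120


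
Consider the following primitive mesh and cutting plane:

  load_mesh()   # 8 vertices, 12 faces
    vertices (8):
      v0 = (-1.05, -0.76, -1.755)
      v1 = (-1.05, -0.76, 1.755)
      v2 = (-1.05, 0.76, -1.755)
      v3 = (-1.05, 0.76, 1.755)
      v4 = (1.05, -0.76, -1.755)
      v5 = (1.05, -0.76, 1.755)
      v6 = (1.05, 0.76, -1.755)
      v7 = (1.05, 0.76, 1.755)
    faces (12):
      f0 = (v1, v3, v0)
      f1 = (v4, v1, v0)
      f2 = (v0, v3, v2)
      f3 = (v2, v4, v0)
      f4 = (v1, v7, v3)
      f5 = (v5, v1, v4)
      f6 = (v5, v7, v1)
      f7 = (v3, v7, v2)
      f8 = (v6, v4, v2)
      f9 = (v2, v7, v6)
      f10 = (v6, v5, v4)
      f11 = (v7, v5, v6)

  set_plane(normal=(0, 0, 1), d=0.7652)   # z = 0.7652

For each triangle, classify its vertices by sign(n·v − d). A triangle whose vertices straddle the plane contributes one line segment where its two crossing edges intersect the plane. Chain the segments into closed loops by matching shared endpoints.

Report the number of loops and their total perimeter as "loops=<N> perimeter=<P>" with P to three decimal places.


loops=1 perimeter=7.240

Straddling triangles (8 of 12):
  (v1,v3,v0) [++-] → (-1.05, 0.331369, 0.7652)–(-1.05, -0.76, 0.7652)  len=1.0914
  (v4,v1,v0) [-+-] → (-0.457812, -0.76, 0.7652)–(-1.05, -0.76, 0.7652)  len=0.5922
  (v0,v3,v2) [-+-] → (-1.05, 0.331369, 0.7652)–(-1.05, 0.76, 0.7652)  len=0.4286
  (v5,v1,v4) [++-] → (-0.457812, -0.76, 0.7652)–(1.05, -0.76, 0.7652)  len=1.5078
  (v3,v7,v2) [++-] → (0.457812, 0.76, 0.7652)–(-1.05, 0.76, 0.7652)  len=1.5078
  (v2,v7,v6) [-+-] → (0.457812, 0.76, 0.7652)–(1.05, 0.76, 0.7652)  len=0.5922
  (v6,v5,v4) [-+-] → (1.05, -0.331369, 0.7652)–(1.05, -0.76, 0.7652)  len=0.4286
  (v7,v5,v6) [++-] → (1.05, -0.331369, 0.7652)–(1.05, 0.76, 0.7652)  len=1.0914

Chained into 1 loop(s):
  loop 1: 8 segments, perimeter = 7.2400
Total perimeter = 7.240


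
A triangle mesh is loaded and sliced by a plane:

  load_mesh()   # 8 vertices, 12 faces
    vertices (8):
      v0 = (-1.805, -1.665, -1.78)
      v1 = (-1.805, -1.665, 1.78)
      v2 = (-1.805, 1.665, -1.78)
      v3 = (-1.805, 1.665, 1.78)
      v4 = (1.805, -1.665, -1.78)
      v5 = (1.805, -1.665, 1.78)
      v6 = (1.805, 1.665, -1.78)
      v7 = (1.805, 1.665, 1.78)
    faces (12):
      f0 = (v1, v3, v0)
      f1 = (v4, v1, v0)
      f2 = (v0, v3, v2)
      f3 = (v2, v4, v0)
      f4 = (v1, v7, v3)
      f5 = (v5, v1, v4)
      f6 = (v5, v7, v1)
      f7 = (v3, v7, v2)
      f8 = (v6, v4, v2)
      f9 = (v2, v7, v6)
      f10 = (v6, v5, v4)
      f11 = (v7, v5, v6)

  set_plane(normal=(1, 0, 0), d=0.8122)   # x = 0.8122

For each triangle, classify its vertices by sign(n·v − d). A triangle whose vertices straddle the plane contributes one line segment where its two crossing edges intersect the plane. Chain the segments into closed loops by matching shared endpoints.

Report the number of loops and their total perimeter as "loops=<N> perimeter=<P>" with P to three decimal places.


loops=1 perimeter=13.780

Straddling triangles (8 of 12):
  (v4,v1,v0) [+--] → (0.8122, -1.665, -0.800951)–(0.8122, -1.665, -1.78)  len=0.9790
  (v2,v4,v0) [-+-] → (0.8122, -0.749204, -1.78)–(0.8122, -1.665, -1.78)  len=0.9158
  (v1,v7,v3) [-+-] → (0.8122, 0.749204, 1.78)–(0.8122, 1.665, 1.78)  len=0.9158
  (v5,v1,v4) [+-+] → (0.8122, -1.665, 1.78)–(0.8122, -1.665, -0.800951)  len=2.5810
  (v5,v7,v1) [++-] → (0.8122, 0.749204, 1.78)–(0.8122, -1.665, 1.78)  len=2.4142
  (v3,v7,v2) [-+-] → (0.8122, 1.665, 1.78)–(0.8122, 1.665, 0.800951)  len=0.9790
  (v6,v4,v2) [++-] → (0.8122, -0.749204, -1.78)–(0.8122, 1.665, -1.78)  len=2.4142
  (v2,v7,v6) [-++] → (0.8122, 1.665, 0.800951)–(0.8122, 1.665, -1.78)  len=2.5810

Chained into 1 loop(s):
  loop 1: 8 segments, perimeter = 13.7800
Total perimeter = 13.780


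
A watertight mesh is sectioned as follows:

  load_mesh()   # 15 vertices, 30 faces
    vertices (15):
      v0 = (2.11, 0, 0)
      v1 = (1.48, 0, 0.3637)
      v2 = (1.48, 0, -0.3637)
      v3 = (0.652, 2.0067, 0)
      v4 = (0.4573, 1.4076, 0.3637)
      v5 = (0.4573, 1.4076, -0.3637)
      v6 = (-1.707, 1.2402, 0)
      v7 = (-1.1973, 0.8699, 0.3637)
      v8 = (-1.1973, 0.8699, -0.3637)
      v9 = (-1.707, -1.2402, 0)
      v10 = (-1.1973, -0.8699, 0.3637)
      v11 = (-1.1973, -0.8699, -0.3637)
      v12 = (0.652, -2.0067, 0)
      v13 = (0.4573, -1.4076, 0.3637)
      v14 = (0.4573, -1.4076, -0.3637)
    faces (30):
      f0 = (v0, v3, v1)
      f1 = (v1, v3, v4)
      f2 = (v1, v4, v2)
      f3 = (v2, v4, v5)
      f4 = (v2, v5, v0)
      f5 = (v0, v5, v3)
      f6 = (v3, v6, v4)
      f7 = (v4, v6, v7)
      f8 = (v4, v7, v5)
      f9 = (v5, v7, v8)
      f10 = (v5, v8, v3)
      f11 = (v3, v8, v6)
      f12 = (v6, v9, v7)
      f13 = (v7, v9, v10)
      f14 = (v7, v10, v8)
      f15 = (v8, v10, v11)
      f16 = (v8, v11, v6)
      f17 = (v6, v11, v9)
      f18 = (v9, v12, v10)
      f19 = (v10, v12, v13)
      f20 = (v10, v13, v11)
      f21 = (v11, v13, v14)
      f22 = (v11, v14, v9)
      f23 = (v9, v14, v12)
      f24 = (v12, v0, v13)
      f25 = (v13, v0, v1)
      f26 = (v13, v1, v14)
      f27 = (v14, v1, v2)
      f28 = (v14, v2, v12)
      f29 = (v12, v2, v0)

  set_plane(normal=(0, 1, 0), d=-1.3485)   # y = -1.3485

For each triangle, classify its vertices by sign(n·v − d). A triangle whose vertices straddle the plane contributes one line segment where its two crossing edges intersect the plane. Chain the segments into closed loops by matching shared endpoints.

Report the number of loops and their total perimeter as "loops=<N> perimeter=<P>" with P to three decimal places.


loops=2 perimeter=6.287

Straddling triangles (12 of 30):
  (v9,v12,v10) [+-+] → (-1.37369, -1.3485, 0)–(-0.418733, -1.3485, 0.21058)  len=0.9779
  (v10,v12,v13) [+--] → (-0.418733, -1.3485, 0.21058)–(0.275439, -1.3485, 0.3637)  len=0.7109
  (v10,v13,v11) [+-+] → (0.275439, -1.3485, 0.3637)–(0.275439, -1.3485, 0.28375)  len=0.0800
  (v11,v13,v14) [+--] → (0.275439, -1.3485, 0.28375)–(0.275439, -1.3485, -0.3637)  len=0.6474
  (v11,v14,v9) [+-+] → (0.275439, -1.3485, -0.3637)–(-0.306799, -1.3485, -0.235297)  len=0.5962
  (v9,v14,v12) [+--] → (-0.306799, -1.3485, -0.235297)–(-1.37369, -1.3485, 0)  len=1.0925
  (v12,v0,v13) [-+-] → (1.13023, -1.3485, 0)–(0.526691, -1.3485, 0.34843)  len=0.6969
  (v13,v0,v1) [-++] → (0.526691, -1.3485, 0.34843)–(0.500239, -1.3485, 0.3637)  len=0.0305
  (v13,v1,v14) [-+-] → (0.500239, -1.3485, 0.3637)–(0.500239, -1.3485, -0.333159)  len=0.6969
  (v14,v1,v2) [-++] → (0.500239, -1.3485, -0.333159)–(0.500239, -1.3485, -0.3637)  len=0.0305
  (v14,v2,v12) [-+-] → (0.500239, -1.3485, -0.3637)–(0.923585, -1.3485, -0.119294)  len=0.4888
  (v12,v2,v0) [-++] → (0.923585, -1.3485, -0.119294)–(1.13023, -1.3485, 0)  len=0.2386

Chained into 2 loop(s):
  loop 1: 6 segments, perimeter = 4.1049
  loop 2: 6 segments, perimeter = 2.1823
Total perimeter = 6.287


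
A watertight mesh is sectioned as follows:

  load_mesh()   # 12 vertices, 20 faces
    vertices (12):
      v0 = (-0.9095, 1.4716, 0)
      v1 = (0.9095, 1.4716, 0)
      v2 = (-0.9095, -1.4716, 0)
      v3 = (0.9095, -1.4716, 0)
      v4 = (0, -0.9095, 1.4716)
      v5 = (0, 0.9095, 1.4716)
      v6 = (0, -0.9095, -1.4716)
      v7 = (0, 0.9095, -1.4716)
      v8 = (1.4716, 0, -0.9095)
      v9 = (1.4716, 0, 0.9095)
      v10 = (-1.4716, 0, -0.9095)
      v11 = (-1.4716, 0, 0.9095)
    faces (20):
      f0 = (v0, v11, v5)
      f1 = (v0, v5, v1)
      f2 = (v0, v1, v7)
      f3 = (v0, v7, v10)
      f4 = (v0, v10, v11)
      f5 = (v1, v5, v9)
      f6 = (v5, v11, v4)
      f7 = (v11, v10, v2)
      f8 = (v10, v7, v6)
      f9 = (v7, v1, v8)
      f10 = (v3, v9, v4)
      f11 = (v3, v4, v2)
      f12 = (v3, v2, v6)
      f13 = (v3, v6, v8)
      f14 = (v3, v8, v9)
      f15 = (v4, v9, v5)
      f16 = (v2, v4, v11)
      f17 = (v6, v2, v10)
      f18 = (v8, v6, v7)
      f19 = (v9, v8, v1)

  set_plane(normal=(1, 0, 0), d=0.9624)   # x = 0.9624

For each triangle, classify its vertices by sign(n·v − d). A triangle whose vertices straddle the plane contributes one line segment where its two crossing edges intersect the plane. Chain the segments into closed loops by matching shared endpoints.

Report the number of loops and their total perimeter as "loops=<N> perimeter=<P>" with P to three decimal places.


Straddling triangles (8 of 20):
  (v1,v5,v9) [--+] → (0.9624, 0.314703, 1.104)–(0.9624, 1.33311, 0.0855943)  len=1.4402
  (v7,v1,v8) [--+] → (0.9624, 1.33311, -0.0855943)–(0.9624, 0.314703, -1.104)  len=1.4402
  (v3,v9,v4) [-+-] → (0.9624, -1.33311, 0.0855943)–(0.9624, -0.314703, 1.104)  len=1.4402
  (v3,v6,v8) [--+] → (0.9624, -0.314703, -1.104)–(0.9624, -1.33311, -0.0855943)  len=1.4402
  (v3,v8,v9) [-++] → (0.9624, -1.33311, -0.0855943)–(0.9624, -1.33311, 0.0855943)  len=0.1712
  (v4,v9,v5) [-+-] → (0.9624, -0.314703, 1.104)–(0.9624, 0.314703, 1.104)  len=0.6294
  (v8,v6,v7) [+--] → (0.9624, -0.314703, -1.104)–(0.9624, 0.314703, -1.104)  len=0.6294
  (v9,v8,v1) [++-] → (0.9624, 1.33311, -0.0855943)–(0.9624, 1.33311, 0.0855943)  len=0.1712

Chained into 1 loop(s):
  loop 1: 8 segments, perimeter = 7.3621
Total perimeter = 7.362

loops=1 perimeter=7.362


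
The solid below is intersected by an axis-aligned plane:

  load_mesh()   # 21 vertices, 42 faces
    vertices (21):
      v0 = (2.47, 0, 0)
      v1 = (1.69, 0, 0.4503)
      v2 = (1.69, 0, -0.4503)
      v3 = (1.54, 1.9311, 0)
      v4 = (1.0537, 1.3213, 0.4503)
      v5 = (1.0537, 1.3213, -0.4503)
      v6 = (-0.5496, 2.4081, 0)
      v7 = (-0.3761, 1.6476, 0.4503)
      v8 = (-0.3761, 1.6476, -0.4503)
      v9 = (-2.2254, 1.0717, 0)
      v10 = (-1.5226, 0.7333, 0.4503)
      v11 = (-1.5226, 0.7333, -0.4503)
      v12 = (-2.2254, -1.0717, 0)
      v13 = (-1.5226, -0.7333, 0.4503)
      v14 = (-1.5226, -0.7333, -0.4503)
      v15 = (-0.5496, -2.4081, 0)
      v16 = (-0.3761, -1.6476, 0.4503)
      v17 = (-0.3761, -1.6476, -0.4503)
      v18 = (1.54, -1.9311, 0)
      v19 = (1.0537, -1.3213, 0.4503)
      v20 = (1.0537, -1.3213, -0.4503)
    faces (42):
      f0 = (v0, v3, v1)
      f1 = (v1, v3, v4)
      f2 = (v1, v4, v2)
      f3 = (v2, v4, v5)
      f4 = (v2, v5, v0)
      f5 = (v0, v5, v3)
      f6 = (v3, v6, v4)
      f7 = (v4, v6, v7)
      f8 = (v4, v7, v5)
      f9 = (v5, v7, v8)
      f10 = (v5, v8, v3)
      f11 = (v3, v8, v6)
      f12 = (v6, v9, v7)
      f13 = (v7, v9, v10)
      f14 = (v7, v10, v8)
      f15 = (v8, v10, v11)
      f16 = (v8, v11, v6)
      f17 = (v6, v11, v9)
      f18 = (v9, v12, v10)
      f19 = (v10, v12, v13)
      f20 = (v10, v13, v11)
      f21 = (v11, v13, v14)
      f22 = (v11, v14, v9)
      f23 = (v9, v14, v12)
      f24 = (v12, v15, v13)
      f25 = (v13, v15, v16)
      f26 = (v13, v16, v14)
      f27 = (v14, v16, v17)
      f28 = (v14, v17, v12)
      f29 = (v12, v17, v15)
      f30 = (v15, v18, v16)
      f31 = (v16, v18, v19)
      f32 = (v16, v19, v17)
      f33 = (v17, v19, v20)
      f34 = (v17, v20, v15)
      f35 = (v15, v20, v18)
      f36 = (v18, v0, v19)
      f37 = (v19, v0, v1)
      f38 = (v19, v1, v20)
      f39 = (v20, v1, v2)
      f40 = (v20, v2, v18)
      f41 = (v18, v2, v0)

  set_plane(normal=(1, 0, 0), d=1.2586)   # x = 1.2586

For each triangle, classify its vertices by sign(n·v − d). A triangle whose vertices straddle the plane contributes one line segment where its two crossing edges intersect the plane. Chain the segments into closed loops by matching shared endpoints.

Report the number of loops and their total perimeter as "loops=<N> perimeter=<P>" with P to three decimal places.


Straddling triangles (16 of 42):
  (v1,v3,v4) [++-] → (1.2586, 1.57824, 0.260568)–(1.2586, 0.895818, 0.4503)  len=0.7083
  (v1,v4,v2) [+-+] → (1.2586, 0.895818, 0.4503)–(1.2586, 0.895818, 0.160291)  len=0.2900
  (v2,v4,v5) [+--] → (1.2586, 0.895818, 0.160291)–(1.2586, 0.895818, -0.4503)  len=0.6106
  (v2,v5,v0) [+-+] → (1.2586, 0.895818, -0.4503)–(1.2586, 1.13014, -0.385154)  len=0.2432
  (v0,v5,v3) [+-+] → (1.2586, 1.13014, -0.385154)–(1.2586, 1.57824, -0.260568)  len=0.4651
  (v3,v6,v4) [+--] → (1.2586, 1.99534, 0)–(1.2586, 1.57824, 0.260568)  len=0.4918
  (v5,v8,v3) [--+] → (1.2586, 1.88946, -0.0661314)–(1.2586, 1.57824, -0.260568)  len=0.3670
  (v3,v8,v6) [+--] → (1.2586, 1.88946, -0.0661314)–(1.2586, 1.99534, 0)  len=0.1248
  (v15,v18,v16) [-+-] → (1.2586, -1.99534, 0)–(1.2586, -1.88946, 0.0661314)  len=0.1248
  (v16,v18,v19) [-+-] → (1.2586, -1.88946, 0.0661314)–(1.2586, -1.57824, 0.260568)  len=0.3670
  (v15,v20,v18) [--+] → (1.2586, -1.57824, -0.260568)–(1.2586, -1.99534, 0)  len=0.4918
  (v18,v0,v19) [++-] → (1.2586, -1.13014, 0.385154)–(1.2586, -1.57824, 0.260568)  len=0.4651
  (v19,v0,v1) [-++] → (1.2586, -1.13014, 0.385154)–(1.2586, -0.895818, 0.4503)  len=0.2432
  (v19,v1,v20) [-+-] → (1.2586, -0.895818, 0.4503)–(1.2586, -0.895818, -0.160291)  len=0.6106
  (v20,v1,v2) [-++] → (1.2586, -0.895818, -0.160291)–(1.2586, -0.895818, -0.4503)  len=0.2900
  (v20,v2,v18) [-++] → (1.2586, -0.895818, -0.4503)–(1.2586, -1.57824, -0.260568)  len=0.7083

Chained into 2 loop(s):
  loop 1: 8 segments, perimeter = 3.3008
  loop 2: 8 segments, perimeter = 3.3008
Total perimeter = 6.602

loops=2 perimeter=6.602


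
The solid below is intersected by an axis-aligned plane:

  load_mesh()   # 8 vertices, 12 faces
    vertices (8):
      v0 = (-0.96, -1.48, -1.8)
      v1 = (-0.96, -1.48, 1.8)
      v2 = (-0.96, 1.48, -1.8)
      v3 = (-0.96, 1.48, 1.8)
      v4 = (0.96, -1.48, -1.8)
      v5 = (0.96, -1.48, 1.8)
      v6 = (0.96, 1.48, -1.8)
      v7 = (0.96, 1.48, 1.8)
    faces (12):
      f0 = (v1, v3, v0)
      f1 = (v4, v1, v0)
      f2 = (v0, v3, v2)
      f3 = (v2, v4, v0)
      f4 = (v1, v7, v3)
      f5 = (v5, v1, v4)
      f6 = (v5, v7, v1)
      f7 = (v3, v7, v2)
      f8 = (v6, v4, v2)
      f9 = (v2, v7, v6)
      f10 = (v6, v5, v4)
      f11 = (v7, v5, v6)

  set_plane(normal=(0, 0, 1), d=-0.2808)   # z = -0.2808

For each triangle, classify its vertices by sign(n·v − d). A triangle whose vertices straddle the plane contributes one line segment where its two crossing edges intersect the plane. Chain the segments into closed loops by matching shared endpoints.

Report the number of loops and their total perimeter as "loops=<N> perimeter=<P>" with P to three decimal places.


Straddling triangles (8 of 12):
  (v1,v3,v0) [++-] → (-0.96, -0.23088, -0.2808)–(-0.96, -1.48, -0.2808)  len=1.2491
  (v4,v1,v0) [-+-] → (0.14976, -1.48, -0.2808)–(-0.96, -1.48, -0.2808)  len=1.1098
  (v0,v3,v2) [-+-] → (-0.96, -0.23088, -0.2808)–(-0.96, 1.48, -0.2808)  len=1.7109
  (v5,v1,v4) [++-] → (0.14976, -1.48, -0.2808)–(0.96, -1.48, -0.2808)  len=0.8102
  (v3,v7,v2) [++-] → (-0.14976, 1.48, -0.2808)–(-0.96, 1.48, -0.2808)  len=0.8102
  (v2,v7,v6) [-+-] → (-0.14976, 1.48, -0.2808)–(0.96, 1.48, -0.2808)  len=1.1098
  (v6,v5,v4) [-+-] → (0.96, 0.23088, -0.2808)–(0.96, -1.48, -0.2808)  len=1.7109
  (v7,v5,v6) [++-] → (0.96, 0.23088, -0.2808)–(0.96, 1.48, -0.2808)  len=1.2491

Chained into 1 loop(s):
  loop 1: 8 segments, perimeter = 9.7600
Total perimeter = 9.760

loops=1 perimeter=9.760


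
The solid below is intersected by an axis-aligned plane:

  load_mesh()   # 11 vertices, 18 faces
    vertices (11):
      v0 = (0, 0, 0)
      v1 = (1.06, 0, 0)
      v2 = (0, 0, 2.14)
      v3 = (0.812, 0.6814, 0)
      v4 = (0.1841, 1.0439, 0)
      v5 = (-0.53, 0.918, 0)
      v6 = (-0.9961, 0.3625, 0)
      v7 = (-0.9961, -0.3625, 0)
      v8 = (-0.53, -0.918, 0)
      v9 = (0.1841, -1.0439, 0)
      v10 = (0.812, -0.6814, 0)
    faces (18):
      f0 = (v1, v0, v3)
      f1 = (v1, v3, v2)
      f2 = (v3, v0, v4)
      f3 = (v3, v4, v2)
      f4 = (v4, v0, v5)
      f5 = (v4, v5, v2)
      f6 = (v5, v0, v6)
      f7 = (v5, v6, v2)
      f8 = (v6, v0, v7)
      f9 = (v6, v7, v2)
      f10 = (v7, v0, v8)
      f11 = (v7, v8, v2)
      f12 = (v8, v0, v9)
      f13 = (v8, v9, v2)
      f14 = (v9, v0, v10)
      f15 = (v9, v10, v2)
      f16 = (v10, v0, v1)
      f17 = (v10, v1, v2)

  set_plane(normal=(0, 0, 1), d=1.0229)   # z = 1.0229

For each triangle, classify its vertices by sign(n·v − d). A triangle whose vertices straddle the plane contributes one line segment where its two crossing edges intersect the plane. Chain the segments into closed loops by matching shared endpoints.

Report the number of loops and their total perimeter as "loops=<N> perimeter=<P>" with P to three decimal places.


loops=1 perimeter=3.407

Straddling triangles (9 of 18):
  (v1,v3,v2) [--+] → (0.423872, 0.355697, 1.0229)–(0.55333, 0, 1.0229)  len=0.3785
  (v3,v4,v2) [--+] → (0.0961019, 0.544926, 1.0229)–(0.423872, 0.355697, 1.0229)  len=0.3785
  (v4,v5,v2) [--+] → (-0.276665, 0.479205, 1.0229)–(0.0961019, 0.544926, 1.0229)  len=0.3785
  (v5,v6,v2) [--+] → (-0.519974, 0.189228, 1.0229)–(-0.276665, 0.479205, 1.0229)  len=0.3785
  (v6,v7,v2) [--+] → (-0.519974, -0.189228, 1.0229)–(-0.519974, 0.189228, 1.0229)  len=0.3785
  (v7,v8,v2) [--+] → (-0.276665, -0.479205, 1.0229)–(-0.519974, -0.189228, 1.0229)  len=0.3785
  (v8,v9,v2) [--+] → (0.0961019, -0.544926, 1.0229)–(-0.276665, -0.479205, 1.0229)  len=0.3785
  (v9,v10,v2) [--+] → (0.423872, -0.355697, 1.0229)–(0.0961019, -0.544926, 1.0229)  len=0.3785
  (v10,v1,v2) [--+] → (0.55333, 0, 1.0229)–(0.423872, -0.355697, 1.0229)  len=0.3785

Chained into 1 loop(s):
  loop 1: 9 segments, perimeter = 3.4065
Total perimeter = 3.407


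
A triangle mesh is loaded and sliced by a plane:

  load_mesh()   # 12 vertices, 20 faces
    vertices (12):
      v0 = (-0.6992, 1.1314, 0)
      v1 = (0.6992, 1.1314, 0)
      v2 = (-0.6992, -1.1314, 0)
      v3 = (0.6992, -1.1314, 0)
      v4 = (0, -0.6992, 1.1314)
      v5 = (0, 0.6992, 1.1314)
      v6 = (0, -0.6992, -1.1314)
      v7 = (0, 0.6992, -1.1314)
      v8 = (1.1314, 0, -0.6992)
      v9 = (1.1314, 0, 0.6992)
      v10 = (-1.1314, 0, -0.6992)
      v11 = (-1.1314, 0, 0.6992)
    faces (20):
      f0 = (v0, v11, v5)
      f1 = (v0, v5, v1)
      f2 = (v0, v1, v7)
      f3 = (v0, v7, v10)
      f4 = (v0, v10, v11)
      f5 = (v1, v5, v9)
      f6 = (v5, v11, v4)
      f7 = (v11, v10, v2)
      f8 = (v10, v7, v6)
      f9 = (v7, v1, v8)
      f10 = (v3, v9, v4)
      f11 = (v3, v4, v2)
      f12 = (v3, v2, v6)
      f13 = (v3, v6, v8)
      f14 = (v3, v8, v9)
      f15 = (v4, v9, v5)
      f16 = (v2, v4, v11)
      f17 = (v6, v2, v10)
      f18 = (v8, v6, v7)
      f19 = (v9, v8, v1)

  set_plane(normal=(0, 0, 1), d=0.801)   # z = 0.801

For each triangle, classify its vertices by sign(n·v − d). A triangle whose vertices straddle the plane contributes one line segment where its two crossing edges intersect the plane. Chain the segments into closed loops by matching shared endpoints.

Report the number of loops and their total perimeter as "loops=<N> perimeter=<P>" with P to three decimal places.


Straddling triangles (8 of 20):
  (v0,v11,v5) [--+] → (-0.864911, 0.164689, 0.801)–(-0.204186, 0.825414, 0.801)  len=0.9344
  (v0,v5,v1) [-+-] → (-0.204186, 0.825414, 0.801)–(0.204186, 0.825414, 0.801)  len=0.4084
  (v1,v5,v9) [-+-] → (0.204186, 0.825414, 0.801)–(0.864911, 0.164689, 0.801)  len=0.9344
  (v5,v11,v4) [+-+] → (-0.864911, 0.164689, 0.801)–(-0.864911, -0.164689, 0.801)  len=0.3294
  (v3,v9,v4) [--+] → (0.864911, -0.164689, 0.801)–(0.204186, -0.825414, 0.801)  len=0.9344
  (v3,v4,v2) [-+-] → (0.204186, -0.825414, 0.801)–(-0.204186, -0.825414, 0.801)  len=0.4084
  (v4,v9,v5) [+-+] → (0.864911, -0.164689, 0.801)–(0.864911, 0.164689, 0.801)  len=0.3294
  (v2,v4,v11) [-+-] → (-0.204186, -0.825414, 0.801)–(-0.864911, -0.164689, 0.801)  len=0.9344

Chained into 1 loop(s):
  loop 1: 8 segments, perimeter = 5.2131
Total perimeter = 5.213

loops=1 perimeter=5.213


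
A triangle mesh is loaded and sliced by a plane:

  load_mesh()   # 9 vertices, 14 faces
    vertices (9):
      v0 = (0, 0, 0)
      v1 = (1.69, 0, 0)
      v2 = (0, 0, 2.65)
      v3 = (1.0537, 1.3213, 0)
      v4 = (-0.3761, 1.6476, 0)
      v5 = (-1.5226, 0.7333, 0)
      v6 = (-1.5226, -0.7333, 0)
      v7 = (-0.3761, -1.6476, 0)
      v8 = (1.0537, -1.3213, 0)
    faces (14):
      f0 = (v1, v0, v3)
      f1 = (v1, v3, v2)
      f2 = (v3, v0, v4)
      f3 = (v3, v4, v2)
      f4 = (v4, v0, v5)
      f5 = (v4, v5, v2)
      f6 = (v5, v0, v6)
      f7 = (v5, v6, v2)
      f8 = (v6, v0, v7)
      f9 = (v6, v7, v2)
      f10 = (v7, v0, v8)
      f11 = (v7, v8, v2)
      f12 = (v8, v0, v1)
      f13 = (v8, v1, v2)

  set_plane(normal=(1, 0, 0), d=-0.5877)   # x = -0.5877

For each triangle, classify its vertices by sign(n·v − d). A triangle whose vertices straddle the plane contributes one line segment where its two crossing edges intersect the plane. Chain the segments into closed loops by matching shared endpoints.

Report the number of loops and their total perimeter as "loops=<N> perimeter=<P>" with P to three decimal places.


Straddling triangles (6 of 14):
  (v4,v0,v5) [++-] → (-0.5877, 0.283042, 0)–(-0.5877, 1.47886, 0)  len=1.1958
  (v4,v5,v2) [+-+] → (-0.5877, 1.47886, 0)–(-0.5877, 0.283042, 1.62714)  len=2.0193
  (v5,v0,v6) [-+-] → (-0.5877, 0.283042, 0)–(-0.5877, -0.283042, 0)  len=0.5661
  (v5,v6,v2) [--+] → (-0.5877, -0.283042, 1.62714)–(-0.5877, 0.283042, 1.62714)  len=0.5661
  (v6,v0,v7) [-++] → (-0.5877, -0.283042, 0)–(-0.5877, -1.47886, 0)  len=1.1958
  (v6,v7,v2) [-++] → (-0.5877, -1.47886, 0)–(-0.5877, -0.283042, 1.62714)  len=2.0193

Chained into 1 loop(s):
  loop 1: 6 segments, perimeter = 7.5624
Total perimeter = 7.562

loops=1 perimeter=7.562


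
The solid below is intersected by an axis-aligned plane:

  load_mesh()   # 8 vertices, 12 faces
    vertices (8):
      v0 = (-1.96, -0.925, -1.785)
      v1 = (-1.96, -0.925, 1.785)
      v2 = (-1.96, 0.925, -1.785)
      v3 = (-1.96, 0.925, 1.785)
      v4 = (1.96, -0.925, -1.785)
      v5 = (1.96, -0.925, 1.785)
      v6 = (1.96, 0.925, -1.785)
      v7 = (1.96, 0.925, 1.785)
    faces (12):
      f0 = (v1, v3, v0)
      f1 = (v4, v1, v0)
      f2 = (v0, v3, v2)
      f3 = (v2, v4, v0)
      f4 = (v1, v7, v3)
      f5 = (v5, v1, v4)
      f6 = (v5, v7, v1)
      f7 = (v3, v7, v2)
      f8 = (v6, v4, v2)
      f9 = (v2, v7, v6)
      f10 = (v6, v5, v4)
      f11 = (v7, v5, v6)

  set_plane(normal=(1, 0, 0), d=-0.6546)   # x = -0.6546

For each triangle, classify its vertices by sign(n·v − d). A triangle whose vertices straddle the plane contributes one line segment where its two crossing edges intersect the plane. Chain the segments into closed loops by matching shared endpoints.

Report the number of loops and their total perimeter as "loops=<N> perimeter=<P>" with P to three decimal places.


loops=1 perimeter=10.840

Straddling triangles (8 of 12):
  (v4,v1,v0) [+--] → (-0.6546, -0.925, 0.596154)–(-0.6546, -0.925, -1.785)  len=2.3812
  (v2,v4,v0) [-+-] → (-0.6546, 0.308931, -1.785)–(-0.6546, -0.925, -1.785)  len=1.2339
  (v1,v7,v3) [-+-] → (-0.6546, -0.308931, 1.785)–(-0.6546, 0.925, 1.785)  len=1.2339
  (v5,v1,v4) [+-+] → (-0.6546, -0.925, 1.785)–(-0.6546, -0.925, 0.596154)  len=1.1888
  (v5,v7,v1) [++-] → (-0.6546, -0.308931, 1.785)–(-0.6546, -0.925, 1.785)  len=0.6161
  (v3,v7,v2) [-+-] → (-0.6546, 0.925, 1.785)–(-0.6546, 0.925, -0.596154)  len=2.3812
  (v6,v4,v2) [++-] → (-0.6546, 0.308931, -1.785)–(-0.6546, 0.925, -1.785)  len=0.6161
  (v2,v7,v6) [-++] → (-0.6546, 0.925, -0.596154)–(-0.6546, 0.925, -1.785)  len=1.1888

Chained into 1 loop(s):
  loop 1: 8 segments, perimeter = 10.8400
Total perimeter = 10.840
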